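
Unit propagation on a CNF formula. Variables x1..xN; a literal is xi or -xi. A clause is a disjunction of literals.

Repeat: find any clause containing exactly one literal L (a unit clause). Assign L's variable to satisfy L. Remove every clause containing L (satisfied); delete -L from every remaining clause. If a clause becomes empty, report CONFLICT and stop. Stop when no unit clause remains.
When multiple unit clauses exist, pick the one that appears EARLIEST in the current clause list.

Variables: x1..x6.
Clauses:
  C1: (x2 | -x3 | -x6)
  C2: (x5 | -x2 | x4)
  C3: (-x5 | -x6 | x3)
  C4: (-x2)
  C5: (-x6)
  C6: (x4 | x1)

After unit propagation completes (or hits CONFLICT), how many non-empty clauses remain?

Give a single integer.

unit clause [-2] forces x2=F; simplify:
  drop 2 from [2, -3, -6] -> [-3, -6]
  satisfied 2 clause(s); 4 remain; assigned so far: [2]
unit clause [-6] forces x6=F; simplify:
  satisfied 3 clause(s); 1 remain; assigned so far: [2, 6]

Answer: 1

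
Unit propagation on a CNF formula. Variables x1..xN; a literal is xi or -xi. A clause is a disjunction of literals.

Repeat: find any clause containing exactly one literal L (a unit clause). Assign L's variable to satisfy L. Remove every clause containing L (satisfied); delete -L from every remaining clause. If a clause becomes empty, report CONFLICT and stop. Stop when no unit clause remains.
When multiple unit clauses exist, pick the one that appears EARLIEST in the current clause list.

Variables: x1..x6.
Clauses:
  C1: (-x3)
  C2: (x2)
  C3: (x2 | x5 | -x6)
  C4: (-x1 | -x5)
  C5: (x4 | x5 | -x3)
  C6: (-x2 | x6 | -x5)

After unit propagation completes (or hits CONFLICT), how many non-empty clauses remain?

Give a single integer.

Answer: 2

Derivation:
unit clause [-3] forces x3=F; simplify:
  satisfied 2 clause(s); 4 remain; assigned so far: [3]
unit clause [2] forces x2=T; simplify:
  drop -2 from [-2, 6, -5] -> [6, -5]
  satisfied 2 clause(s); 2 remain; assigned so far: [2, 3]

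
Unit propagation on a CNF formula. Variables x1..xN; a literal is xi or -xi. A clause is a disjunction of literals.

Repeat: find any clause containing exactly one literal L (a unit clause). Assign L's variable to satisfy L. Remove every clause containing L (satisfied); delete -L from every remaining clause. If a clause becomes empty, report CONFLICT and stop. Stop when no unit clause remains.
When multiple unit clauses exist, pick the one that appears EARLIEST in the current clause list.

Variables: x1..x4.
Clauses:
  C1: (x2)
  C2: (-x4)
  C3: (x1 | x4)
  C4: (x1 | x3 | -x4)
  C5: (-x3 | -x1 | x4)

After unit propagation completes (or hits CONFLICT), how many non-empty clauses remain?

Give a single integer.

Answer: 0

Derivation:
unit clause [2] forces x2=T; simplify:
  satisfied 1 clause(s); 4 remain; assigned so far: [2]
unit clause [-4] forces x4=F; simplify:
  drop 4 from [1, 4] -> [1]
  drop 4 from [-3, -1, 4] -> [-3, -1]
  satisfied 2 clause(s); 2 remain; assigned so far: [2, 4]
unit clause [1] forces x1=T; simplify:
  drop -1 from [-3, -1] -> [-3]
  satisfied 1 clause(s); 1 remain; assigned so far: [1, 2, 4]
unit clause [-3] forces x3=F; simplify:
  satisfied 1 clause(s); 0 remain; assigned so far: [1, 2, 3, 4]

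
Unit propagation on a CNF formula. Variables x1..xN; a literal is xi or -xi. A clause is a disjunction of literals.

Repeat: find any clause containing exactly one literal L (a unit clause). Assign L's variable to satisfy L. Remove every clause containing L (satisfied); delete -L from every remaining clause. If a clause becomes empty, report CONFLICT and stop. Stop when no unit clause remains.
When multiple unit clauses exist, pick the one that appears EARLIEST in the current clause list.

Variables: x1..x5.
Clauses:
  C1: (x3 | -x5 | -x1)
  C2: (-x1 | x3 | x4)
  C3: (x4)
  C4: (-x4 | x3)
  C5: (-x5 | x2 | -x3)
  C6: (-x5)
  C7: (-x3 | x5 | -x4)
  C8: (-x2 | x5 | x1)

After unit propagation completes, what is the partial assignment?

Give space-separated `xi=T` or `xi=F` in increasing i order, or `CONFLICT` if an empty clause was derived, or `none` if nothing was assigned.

unit clause [4] forces x4=T; simplify:
  drop -4 from [-4, 3] -> [3]
  drop -4 from [-3, 5, -4] -> [-3, 5]
  satisfied 2 clause(s); 6 remain; assigned so far: [4]
unit clause [3] forces x3=T; simplify:
  drop -3 from [-5, 2, -3] -> [-5, 2]
  drop -3 from [-3, 5] -> [5]
  satisfied 2 clause(s); 4 remain; assigned so far: [3, 4]
unit clause [-5] forces x5=F; simplify:
  drop 5 from [5] -> [] (empty!)
  drop 5 from [-2, 5, 1] -> [-2, 1]
  satisfied 2 clause(s); 2 remain; assigned so far: [3, 4, 5]
CONFLICT (empty clause)

Answer: CONFLICT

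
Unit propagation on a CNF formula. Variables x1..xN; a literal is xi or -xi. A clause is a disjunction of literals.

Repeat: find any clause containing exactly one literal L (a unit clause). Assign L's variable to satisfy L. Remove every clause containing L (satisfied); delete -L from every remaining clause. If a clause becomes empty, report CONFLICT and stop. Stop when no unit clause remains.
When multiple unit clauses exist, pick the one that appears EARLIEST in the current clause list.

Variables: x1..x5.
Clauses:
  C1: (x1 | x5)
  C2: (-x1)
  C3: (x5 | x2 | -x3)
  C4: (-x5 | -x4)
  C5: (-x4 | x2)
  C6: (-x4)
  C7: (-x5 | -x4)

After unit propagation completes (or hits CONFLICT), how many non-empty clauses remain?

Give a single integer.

unit clause [-1] forces x1=F; simplify:
  drop 1 from [1, 5] -> [5]
  satisfied 1 clause(s); 6 remain; assigned so far: [1]
unit clause [5] forces x5=T; simplify:
  drop -5 from [-5, -4] -> [-4]
  drop -5 from [-5, -4] -> [-4]
  satisfied 2 clause(s); 4 remain; assigned so far: [1, 5]
unit clause [-4] forces x4=F; simplify:
  satisfied 4 clause(s); 0 remain; assigned so far: [1, 4, 5]

Answer: 0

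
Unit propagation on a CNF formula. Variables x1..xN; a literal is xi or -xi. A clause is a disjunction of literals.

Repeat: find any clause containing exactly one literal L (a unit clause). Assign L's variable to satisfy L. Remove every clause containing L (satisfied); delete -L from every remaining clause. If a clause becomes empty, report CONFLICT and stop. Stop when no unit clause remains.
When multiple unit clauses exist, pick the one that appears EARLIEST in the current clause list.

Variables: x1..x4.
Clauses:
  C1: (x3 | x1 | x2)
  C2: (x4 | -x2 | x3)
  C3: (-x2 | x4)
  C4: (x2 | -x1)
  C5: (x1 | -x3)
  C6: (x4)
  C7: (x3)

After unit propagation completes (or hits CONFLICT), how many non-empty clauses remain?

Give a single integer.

unit clause [4] forces x4=T; simplify:
  satisfied 3 clause(s); 4 remain; assigned so far: [4]
unit clause [3] forces x3=T; simplify:
  drop -3 from [1, -3] -> [1]
  satisfied 2 clause(s); 2 remain; assigned so far: [3, 4]
unit clause [1] forces x1=T; simplify:
  drop -1 from [2, -1] -> [2]
  satisfied 1 clause(s); 1 remain; assigned so far: [1, 3, 4]
unit clause [2] forces x2=T; simplify:
  satisfied 1 clause(s); 0 remain; assigned so far: [1, 2, 3, 4]

Answer: 0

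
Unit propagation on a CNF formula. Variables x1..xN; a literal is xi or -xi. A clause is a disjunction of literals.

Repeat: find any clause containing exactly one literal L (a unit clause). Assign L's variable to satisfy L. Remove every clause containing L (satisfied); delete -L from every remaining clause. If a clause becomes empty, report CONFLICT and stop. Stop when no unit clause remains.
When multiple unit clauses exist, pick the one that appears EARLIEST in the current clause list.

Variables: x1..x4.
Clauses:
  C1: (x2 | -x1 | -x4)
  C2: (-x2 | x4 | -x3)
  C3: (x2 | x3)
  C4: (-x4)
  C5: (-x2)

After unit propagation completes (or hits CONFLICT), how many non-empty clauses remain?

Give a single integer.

Answer: 0

Derivation:
unit clause [-4] forces x4=F; simplify:
  drop 4 from [-2, 4, -3] -> [-2, -3]
  satisfied 2 clause(s); 3 remain; assigned so far: [4]
unit clause [-2] forces x2=F; simplify:
  drop 2 from [2, 3] -> [3]
  satisfied 2 clause(s); 1 remain; assigned so far: [2, 4]
unit clause [3] forces x3=T; simplify:
  satisfied 1 clause(s); 0 remain; assigned so far: [2, 3, 4]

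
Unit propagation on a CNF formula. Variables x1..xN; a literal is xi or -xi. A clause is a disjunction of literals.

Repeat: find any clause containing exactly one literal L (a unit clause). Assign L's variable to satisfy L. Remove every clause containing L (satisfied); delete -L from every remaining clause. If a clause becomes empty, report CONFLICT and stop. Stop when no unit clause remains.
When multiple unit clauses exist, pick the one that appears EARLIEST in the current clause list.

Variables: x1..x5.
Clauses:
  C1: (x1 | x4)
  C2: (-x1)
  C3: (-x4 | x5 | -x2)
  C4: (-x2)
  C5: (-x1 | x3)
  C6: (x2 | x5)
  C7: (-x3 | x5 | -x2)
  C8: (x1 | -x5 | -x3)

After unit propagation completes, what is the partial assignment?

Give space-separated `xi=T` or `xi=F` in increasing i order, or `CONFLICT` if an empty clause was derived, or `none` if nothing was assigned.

Answer: x1=F x2=F x3=F x4=T x5=T

Derivation:
unit clause [-1] forces x1=F; simplify:
  drop 1 from [1, 4] -> [4]
  drop 1 from [1, -5, -3] -> [-5, -3]
  satisfied 2 clause(s); 6 remain; assigned so far: [1]
unit clause [4] forces x4=T; simplify:
  drop -4 from [-4, 5, -2] -> [5, -2]
  satisfied 1 clause(s); 5 remain; assigned so far: [1, 4]
unit clause [-2] forces x2=F; simplify:
  drop 2 from [2, 5] -> [5]
  satisfied 3 clause(s); 2 remain; assigned so far: [1, 2, 4]
unit clause [5] forces x5=T; simplify:
  drop -5 from [-5, -3] -> [-3]
  satisfied 1 clause(s); 1 remain; assigned so far: [1, 2, 4, 5]
unit clause [-3] forces x3=F; simplify:
  satisfied 1 clause(s); 0 remain; assigned so far: [1, 2, 3, 4, 5]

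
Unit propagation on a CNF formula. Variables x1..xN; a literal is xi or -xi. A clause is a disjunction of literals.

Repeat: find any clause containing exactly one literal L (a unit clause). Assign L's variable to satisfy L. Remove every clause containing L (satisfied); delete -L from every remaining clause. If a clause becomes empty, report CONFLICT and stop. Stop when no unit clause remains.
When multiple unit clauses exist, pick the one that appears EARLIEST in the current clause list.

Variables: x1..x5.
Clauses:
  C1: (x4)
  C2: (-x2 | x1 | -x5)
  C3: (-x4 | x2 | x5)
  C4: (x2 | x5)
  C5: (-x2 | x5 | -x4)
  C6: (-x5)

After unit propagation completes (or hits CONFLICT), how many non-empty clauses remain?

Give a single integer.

unit clause [4] forces x4=T; simplify:
  drop -4 from [-4, 2, 5] -> [2, 5]
  drop -4 from [-2, 5, -4] -> [-2, 5]
  satisfied 1 clause(s); 5 remain; assigned so far: [4]
unit clause [-5] forces x5=F; simplify:
  drop 5 from [2, 5] -> [2]
  drop 5 from [2, 5] -> [2]
  drop 5 from [-2, 5] -> [-2]
  satisfied 2 clause(s); 3 remain; assigned so far: [4, 5]
unit clause [2] forces x2=T; simplify:
  drop -2 from [-2] -> [] (empty!)
  satisfied 2 clause(s); 1 remain; assigned so far: [2, 4, 5]
CONFLICT (empty clause)

Answer: 0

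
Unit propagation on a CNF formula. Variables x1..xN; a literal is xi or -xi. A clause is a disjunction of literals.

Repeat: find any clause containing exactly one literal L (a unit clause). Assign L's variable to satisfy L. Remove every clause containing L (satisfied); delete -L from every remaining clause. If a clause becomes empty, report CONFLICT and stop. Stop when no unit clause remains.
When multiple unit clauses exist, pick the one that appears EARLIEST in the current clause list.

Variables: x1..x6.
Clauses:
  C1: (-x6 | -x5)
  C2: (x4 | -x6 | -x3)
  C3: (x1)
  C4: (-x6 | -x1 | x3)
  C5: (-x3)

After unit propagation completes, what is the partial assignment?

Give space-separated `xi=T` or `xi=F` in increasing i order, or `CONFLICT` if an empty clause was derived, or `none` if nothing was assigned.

Answer: x1=T x3=F x6=F

Derivation:
unit clause [1] forces x1=T; simplify:
  drop -1 from [-6, -1, 3] -> [-6, 3]
  satisfied 1 clause(s); 4 remain; assigned so far: [1]
unit clause [-3] forces x3=F; simplify:
  drop 3 from [-6, 3] -> [-6]
  satisfied 2 clause(s); 2 remain; assigned so far: [1, 3]
unit clause [-6] forces x6=F; simplify:
  satisfied 2 clause(s); 0 remain; assigned so far: [1, 3, 6]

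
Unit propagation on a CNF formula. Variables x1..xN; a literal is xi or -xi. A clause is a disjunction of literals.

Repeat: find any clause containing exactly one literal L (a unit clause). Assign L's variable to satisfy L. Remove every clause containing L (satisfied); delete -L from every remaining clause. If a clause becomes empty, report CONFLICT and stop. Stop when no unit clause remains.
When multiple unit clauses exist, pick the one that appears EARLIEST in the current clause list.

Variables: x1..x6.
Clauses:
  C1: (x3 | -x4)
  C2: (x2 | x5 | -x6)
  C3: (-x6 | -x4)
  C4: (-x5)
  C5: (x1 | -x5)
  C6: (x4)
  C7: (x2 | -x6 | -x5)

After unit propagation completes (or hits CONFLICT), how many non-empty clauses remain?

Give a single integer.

Answer: 0

Derivation:
unit clause [-5] forces x5=F; simplify:
  drop 5 from [2, 5, -6] -> [2, -6]
  satisfied 3 clause(s); 4 remain; assigned so far: [5]
unit clause [4] forces x4=T; simplify:
  drop -4 from [3, -4] -> [3]
  drop -4 from [-6, -4] -> [-6]
  satisfied 1 clause(s); 3 remain; assigned so far: [4, 5]
unit clause [3] forces x3=T; simplify:
  satisfied 1 clause(s); 2 remain; assigned so far: [3, 4, 5]
unit clause [-6] forces x6=F; simplify:
  satisfied 2 clause(s); 0 remain; assigned so far: [3, 4, 5, 6]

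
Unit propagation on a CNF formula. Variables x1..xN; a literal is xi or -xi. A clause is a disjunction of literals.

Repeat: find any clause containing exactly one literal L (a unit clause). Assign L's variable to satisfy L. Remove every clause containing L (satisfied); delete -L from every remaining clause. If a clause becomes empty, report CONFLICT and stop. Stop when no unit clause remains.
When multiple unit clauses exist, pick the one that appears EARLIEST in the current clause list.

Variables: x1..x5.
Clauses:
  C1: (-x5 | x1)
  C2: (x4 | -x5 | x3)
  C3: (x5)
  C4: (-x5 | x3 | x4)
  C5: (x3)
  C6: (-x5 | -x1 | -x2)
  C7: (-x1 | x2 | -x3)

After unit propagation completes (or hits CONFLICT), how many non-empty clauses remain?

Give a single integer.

unit clause [5] forces x5=T; simplify:
  drop -5 from [-5, 1] -> [1]
  drop -5 from [4, -5, 3] -> [4, 3]
  drop -5 from [-5, 3, 4] -> [3, 4]
  drop -5 from [-5, -1, -2] -> [-1, -2]
  satisfied 1 clause(s); 6 remain; assigned so far: [5]
unit clause [1] forces x1=T; simplify:
  drop -1 from [-1, -2] -> [-2]
  drop -1 from [-1, 2, -3] -> [2, -3]
  satisfied 1 clause(s); 5 remain; assigned so far: [1, 5]
unit clause [3] forces x3=T; simplify:
  drop -3 from [2, -3] -> [2]
  satisfied 3 clause(s); 2 remain; assigned so far: [1, 3, 5]
unit clause [-2] forces x2=F; simplify:
  drop 2 from [2] -> [] (empty!)
  satisfied 1 clause(s); 1 remain; assigned so far: [1, 2, 3, 5]
CONFLICT (empty clause)

Answer: 0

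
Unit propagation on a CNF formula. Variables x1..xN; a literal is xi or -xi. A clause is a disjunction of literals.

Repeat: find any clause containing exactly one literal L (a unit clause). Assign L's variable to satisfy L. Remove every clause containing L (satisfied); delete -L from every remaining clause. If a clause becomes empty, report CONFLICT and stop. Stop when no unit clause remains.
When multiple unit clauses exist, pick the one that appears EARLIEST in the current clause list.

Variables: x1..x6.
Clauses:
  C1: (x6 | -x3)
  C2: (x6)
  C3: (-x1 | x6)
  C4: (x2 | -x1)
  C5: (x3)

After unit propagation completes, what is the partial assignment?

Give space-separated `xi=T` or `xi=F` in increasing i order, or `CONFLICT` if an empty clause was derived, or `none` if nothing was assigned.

unit clause [6] forces x6=T; simplify:
  satisfied 3 clause(s); 2 remain; assigned so far: [6]
unit clause [3] forces x3=T; simplify:
  satisfied 1 clause(s); 1 remain; assigned so far: [3, 6]

Answer: x3=T x6=T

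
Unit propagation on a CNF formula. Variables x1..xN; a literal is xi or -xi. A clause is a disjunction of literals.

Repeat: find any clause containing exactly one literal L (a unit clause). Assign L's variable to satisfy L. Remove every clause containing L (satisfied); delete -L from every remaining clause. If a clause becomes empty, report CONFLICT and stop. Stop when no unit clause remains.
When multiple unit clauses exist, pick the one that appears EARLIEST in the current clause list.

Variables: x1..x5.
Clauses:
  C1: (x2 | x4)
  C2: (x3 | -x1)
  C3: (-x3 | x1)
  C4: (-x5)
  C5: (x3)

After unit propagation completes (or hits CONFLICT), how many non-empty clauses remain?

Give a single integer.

unit clause [-5] forces x5=F; simplify:
  satisfied 1 clause(s); 4 remain; assigned so far: [5]
unit clause [3] forces x3=T; simplify:
  drop -3 from [-3, 1] -> [1]
  satisfied 2 clause(s); 2 remain; assigned so far: [3, 5]
unit clause [1] forces x1=T; simplify:
  satisfied 1 clause(s); 1 remain; assigned so far: [1, 3, 5]

Answer: 1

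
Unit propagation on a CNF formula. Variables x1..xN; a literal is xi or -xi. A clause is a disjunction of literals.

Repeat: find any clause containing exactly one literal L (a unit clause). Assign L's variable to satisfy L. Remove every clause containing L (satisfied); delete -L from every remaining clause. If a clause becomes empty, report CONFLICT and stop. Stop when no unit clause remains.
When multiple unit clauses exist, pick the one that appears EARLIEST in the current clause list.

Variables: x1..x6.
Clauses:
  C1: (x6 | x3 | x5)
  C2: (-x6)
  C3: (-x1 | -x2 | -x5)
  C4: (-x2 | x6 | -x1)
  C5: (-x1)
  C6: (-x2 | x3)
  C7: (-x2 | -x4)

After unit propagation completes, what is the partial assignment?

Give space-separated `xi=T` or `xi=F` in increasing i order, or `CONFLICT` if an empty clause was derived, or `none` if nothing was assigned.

Answer: x1=F x6=F

Derivation:
unit clause [-6] forces x6=F; simplify:
  drop 6 from [6, 3, 5] -> [3, 5]
  drop 6 from [-2, 6, -1] -> [-2, -1]
  satisfied 1 clause(s); 6 remain; assigned so far: [6]
unit clause [-1] forces x1=F; simplify:
  satisfied 3 clause(s); 3 remain; assigned so far: [1, 6]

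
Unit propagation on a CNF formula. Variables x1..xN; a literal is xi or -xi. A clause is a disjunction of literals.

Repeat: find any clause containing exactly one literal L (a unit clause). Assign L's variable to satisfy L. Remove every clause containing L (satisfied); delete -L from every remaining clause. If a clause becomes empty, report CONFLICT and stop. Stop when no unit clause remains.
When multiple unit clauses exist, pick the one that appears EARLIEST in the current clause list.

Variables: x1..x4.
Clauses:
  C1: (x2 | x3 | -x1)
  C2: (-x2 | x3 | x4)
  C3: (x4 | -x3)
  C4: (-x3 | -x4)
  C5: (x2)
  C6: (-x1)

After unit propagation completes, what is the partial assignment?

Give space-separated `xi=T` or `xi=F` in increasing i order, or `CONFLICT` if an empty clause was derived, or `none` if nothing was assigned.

Answer: x1=F x2=T

Derivation:
unit clause [2] forces x2=T; simplify:
  drop -2 from [-2, 3, 4] -> [3, 4]
  satisfied 2 clause(s); 4 remain; assigned so far: [2]
unit clause [-1] forces x1=F; simplify:
  satisfied 1 clause(s); 3 remain; assigned so far: [1, 2]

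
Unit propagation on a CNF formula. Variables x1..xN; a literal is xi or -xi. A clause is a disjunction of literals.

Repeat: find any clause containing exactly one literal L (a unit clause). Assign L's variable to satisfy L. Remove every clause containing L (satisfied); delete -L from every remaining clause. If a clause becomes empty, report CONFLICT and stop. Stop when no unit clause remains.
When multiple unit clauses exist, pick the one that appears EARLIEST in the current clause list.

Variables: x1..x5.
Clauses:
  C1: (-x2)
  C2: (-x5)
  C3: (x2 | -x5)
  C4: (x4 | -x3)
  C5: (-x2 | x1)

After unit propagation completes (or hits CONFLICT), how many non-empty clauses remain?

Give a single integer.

unit clause [-2] forces x2=F; simplify:
  drop 2 from [2, -5] -> [-5]
  satisfied 2 clause(s); 3 remain; assigned so far: [2]
unit clause [-5] forces x5=F; simplify:
  satisfied 2 clause(s); 1 remain; assigned so far: [2, 5]

Answer: 1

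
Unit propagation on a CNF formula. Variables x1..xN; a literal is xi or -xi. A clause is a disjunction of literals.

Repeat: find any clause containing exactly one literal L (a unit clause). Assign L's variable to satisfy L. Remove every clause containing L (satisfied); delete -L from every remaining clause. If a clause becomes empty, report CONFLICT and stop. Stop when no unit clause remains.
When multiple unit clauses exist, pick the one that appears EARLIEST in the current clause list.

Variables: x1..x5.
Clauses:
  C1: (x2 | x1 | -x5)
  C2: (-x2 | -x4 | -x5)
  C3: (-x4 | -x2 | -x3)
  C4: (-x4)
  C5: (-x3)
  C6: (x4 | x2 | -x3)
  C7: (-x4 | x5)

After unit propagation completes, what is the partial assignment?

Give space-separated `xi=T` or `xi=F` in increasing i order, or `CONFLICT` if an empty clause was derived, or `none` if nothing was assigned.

Answer: x3=F x4=F

Derivation:
unit clause [-4] forces x4=F; simplify:
  drop 4 from [4, 2, -3] -> [2, -3]
  satisfied 4 clause(s); 3 remain; assigned so far: [4]
unit clause [-3] forces x3=F; simplify:
  satisfied 2 clause(s); 1 remain; assigned so far: [3, 4]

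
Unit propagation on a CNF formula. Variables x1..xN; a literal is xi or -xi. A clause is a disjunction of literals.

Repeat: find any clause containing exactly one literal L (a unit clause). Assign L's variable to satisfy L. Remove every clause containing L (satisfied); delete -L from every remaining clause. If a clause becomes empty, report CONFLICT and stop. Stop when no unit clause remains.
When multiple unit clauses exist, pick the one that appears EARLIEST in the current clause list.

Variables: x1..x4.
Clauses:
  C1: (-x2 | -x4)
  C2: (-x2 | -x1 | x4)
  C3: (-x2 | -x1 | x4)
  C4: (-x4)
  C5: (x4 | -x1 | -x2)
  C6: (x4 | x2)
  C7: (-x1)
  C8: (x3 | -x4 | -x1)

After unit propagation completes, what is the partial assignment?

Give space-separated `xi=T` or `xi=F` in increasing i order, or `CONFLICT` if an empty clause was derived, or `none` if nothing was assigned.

unit clause [-4] forces x4=F; simplify:
  drop 4 from [-2, -1, 4] -> [-2, -1]
  drop 4 from [-2, -1, 4] -> [-2, -1]
  drop 4 from [4, -1, -2] -> [-1, -2]
  drop 4 from [4, 2] -> [2]
  satisfied 3 clause(s); 5 remain; assigned so far: [4]
unit clause [2] forces x2=T; simplify:
  drop -2 from [-2, -1] -> [-1]
  drop -2 from [-2, -1] -> [-1]
  drop -2 from [-1, -2] -> [-1]
  satisfied 1 clause(s); 4 remain; assigned so far: [2, 4]
unit clause [-1] forces x1=F; simplify:
  satisfied 4 clause(s); 0 remain; assigned so far: [1, 2, 4]

Answer: x1=F x2=T x4=F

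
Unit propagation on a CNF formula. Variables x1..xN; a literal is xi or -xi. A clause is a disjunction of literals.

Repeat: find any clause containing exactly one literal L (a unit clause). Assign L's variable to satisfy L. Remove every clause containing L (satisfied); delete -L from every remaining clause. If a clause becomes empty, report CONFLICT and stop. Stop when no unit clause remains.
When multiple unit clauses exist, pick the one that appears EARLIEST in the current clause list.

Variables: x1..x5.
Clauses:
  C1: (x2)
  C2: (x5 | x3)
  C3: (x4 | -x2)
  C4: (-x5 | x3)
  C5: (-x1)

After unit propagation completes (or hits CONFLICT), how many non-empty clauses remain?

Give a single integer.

Answer: 2

Derivation:
unit clause [2] forces x2=T; simplify:
  drop -2 from [4, -2] -> [4]
  satisfied 1 clause(s); 4 remain; assigned so far: [2]
unit clause [4] forces x4=T; simplify:
  satisfied 1 clause(s); 3 remain; assigned so far: [2, 4]
unit clause [-1] forces x1=F; simplify:
  satisfied 1 clause(s); 2 remain; assigned so far: [1, 2, 4]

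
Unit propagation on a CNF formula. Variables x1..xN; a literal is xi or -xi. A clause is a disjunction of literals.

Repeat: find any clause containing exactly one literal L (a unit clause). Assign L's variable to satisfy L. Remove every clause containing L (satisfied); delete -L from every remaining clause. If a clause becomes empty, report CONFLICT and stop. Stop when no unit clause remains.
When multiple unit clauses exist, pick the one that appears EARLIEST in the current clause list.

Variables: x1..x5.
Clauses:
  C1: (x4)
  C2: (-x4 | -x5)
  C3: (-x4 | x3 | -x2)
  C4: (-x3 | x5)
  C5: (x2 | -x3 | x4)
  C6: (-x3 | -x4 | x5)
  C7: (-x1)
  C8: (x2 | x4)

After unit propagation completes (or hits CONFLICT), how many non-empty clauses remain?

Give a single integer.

Answer: 0

Derivation:
unit clause [4] forces x4=T; simplify:
  drop -4 from [-4, -5] -> [-5]
  drop -4 from [-4, 3, -2] -> [3, -2]
  drop -4 from [-3, -4, 5] -> [-3, 5]
  satisfied 3 clause(s); 5 remain; assigned so far: [4]
unit clause [-5] forces x5=F; simplify:
  drop 5 from [-3, 5] -> [-3]
  drop 5 from [-3, 5] -> [-3]
  satisfied 1 clause(s); 4 remain; assigned so far: [4, 5]
unit clause [-3] forces x3=F; simplify:
  drop 3 from [3, -2] -> [-2]
  satisfied 2 clause(s); 2 remain; assigned so far: [3, 4, 5]
unit clause [-2] forces x2=F; simplify:
  satisfied 1 clause(s); 1 remain; assigned so far: [2, 3, 4, 5]
unit clause [-1] forces x1=F; simplify:
  satisfied 1 clause(s); 0 remain; assigned so far: [1, 2, 3, 4, 5]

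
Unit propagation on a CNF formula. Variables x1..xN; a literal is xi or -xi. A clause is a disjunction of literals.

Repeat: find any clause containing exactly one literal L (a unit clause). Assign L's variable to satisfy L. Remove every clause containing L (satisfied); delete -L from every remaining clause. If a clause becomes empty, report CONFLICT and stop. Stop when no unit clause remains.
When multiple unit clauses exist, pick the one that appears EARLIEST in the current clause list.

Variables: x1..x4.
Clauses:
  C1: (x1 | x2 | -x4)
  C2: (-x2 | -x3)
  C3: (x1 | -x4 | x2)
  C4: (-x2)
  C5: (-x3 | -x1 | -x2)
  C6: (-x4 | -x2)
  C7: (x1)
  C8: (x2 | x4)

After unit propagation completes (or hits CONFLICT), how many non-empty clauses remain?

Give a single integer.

Answer: 0

Derivation:
unit clause [-2] forces x2=F; simplify:
  drop 2 from [1, 2, -4] -> [1, -4]
  drop 2 from [1, -4, 2] -> [1, -4]
  drop 2 from [2, 4] -> [4]
  satisfied 4 clause(s); 4 remain; assigned so far: [2]
unit clause [1] forces x1=T; simplify:
  satisfied 3 clause(s); 1 remain; assigned so far: [1, 2]
unit clause [4] forces x4=T; simplify:
  satisfied 1 clause(s); 0 remain; assigned so far: [1, 2, 4]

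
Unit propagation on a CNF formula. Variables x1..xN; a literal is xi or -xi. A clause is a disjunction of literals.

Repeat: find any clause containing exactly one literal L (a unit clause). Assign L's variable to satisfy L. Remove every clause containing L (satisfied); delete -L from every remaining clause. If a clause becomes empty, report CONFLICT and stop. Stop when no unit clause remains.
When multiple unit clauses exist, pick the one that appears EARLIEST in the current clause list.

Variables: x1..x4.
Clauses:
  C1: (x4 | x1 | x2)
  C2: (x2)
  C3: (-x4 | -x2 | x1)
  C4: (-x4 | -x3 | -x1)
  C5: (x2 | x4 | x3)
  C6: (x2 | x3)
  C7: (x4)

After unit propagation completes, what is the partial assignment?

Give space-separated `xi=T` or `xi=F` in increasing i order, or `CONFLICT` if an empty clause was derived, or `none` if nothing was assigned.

Answer: x1=T x2=T x3=F x4=T

Derivation:
unit clause [2] forces x2=T; simplify:
  drop -2 from [-4, -2, 1] -> [-4, 1]
  satisfied 4 clause(s); 3 remain; assigned so far: [2]
unit clause [4] forces x4=T; simplify:
  drop -4 from [-4, 1] -> [1]
  drop -4 from [-4, -3, -1] -> [-3, -1]
  satisfied 1 clause(s); 2 remain; assigned so far: [2, 4]
unit clause [1] forces x1=T; simplify:
  drop -1 from [-3, -1] -> [-3]
  satisfied 1 clause(s); 1 remain; assigned so far: [1, 2, 4]
unit clause [-3] forces x3=F; simplify:
  satisfied 1 clause(s); 0 remain; assigned so far: [1, 2, 3, 4]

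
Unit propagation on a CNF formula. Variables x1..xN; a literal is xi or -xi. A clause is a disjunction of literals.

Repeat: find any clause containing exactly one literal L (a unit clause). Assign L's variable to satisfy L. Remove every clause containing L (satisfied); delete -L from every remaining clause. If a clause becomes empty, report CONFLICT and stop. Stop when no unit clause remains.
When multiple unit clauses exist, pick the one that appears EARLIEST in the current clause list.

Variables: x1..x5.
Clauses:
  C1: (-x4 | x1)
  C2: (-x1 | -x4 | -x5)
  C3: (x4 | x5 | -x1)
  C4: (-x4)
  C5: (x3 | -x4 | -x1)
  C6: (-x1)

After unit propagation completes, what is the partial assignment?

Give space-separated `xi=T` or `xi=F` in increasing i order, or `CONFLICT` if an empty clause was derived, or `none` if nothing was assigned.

Answer: x1=F x4=F

Derivation:
unit clause [-4] forces x4=F; simplify:
  drop 4 from [4, 5, -1] -> [5, -1]
  satisfied 4 clause(s); 2 remain; assigned so far: [4]
unit clause [-1] forces x1=F; simplify:
  satisfied 2 clause(s); 0 remain; assigned so far: [1, 4]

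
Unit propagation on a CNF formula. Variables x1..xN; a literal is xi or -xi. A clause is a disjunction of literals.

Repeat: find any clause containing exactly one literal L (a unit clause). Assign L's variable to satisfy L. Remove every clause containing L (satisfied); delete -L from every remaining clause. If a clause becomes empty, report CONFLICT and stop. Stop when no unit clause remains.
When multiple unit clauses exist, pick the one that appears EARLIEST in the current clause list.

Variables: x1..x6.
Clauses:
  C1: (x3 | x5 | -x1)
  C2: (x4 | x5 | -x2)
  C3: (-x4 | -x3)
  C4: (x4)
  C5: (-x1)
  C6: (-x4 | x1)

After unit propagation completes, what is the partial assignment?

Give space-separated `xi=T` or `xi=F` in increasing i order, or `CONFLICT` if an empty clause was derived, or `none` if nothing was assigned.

Answer: CONFLICT

Derivation:
unit clause [4] forces x4=T; simplify:
  drop -4 from [-4, -3] -> [-3]
  drop -4 from [-4, 1] -> [1]
  satisfied 2 clause(s); 4 remain; assigned so far: [4]
unit clause [-3] forces x3=F; simplify:
  drop 3 from [3, 5, -1] -> [5, -1]
  satisfied 1 clause(s); 3 remain; assigned so far: [3, 4]
unit clause [-1] forces x1=F; simplify:
  drop 1 from [1] -> [] (empty!)
  satisfied 2 clause(s); 1 remain; assigned so far: [1, 3, 4]
CONFLICT (empty clause)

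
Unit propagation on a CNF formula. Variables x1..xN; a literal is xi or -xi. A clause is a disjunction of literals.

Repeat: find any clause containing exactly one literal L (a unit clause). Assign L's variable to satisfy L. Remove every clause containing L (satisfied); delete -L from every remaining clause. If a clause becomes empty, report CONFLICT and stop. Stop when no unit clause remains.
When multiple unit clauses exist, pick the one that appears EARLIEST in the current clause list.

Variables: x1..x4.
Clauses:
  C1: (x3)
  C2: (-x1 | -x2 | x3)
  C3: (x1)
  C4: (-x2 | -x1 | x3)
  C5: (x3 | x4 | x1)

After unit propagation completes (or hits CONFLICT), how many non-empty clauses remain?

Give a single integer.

Answer: 0

Derivation:
unit clause [3] forces x3=T; simplify:
  satisfied 4 clause(s); 1 remain; assigned so far: [3]
unit clause [1] forces x1=T; simplify:
  satisfied 1 clause(s); 0 remain; assigned so far: [1, 3]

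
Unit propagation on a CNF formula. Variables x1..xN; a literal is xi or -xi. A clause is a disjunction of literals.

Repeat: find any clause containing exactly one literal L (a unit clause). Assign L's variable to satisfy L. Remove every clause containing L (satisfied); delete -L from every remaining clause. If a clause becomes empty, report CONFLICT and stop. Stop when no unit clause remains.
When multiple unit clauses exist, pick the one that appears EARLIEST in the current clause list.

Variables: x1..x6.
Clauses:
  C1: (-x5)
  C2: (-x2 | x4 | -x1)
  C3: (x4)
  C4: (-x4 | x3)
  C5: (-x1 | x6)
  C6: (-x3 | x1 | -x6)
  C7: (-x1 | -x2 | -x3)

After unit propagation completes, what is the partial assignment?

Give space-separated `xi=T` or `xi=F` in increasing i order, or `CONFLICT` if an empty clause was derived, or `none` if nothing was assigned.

unit clause [-5] forces x5=F; simplify:
  satisfied 1 clause(s); 6 remain; assigned so far: [5]
unit clause [4] forces x4=T; simplify:
  drop -4 from [-4, 3] -> [3]
  satisfied 2 clause(s); 4 remain; assigned so far: [4, 5]
unit clause [3] forces x3=T; simplify:
  drop -3 from [-3, 1, -6] -> [1, -6]
  drop -3 from [-1, -2, -3] -> [-1, -2]
  satisfied 1 clause(s); 3 remain; assigned so far: [3, 4, 5]

Answer: x3=T x4=T x5=F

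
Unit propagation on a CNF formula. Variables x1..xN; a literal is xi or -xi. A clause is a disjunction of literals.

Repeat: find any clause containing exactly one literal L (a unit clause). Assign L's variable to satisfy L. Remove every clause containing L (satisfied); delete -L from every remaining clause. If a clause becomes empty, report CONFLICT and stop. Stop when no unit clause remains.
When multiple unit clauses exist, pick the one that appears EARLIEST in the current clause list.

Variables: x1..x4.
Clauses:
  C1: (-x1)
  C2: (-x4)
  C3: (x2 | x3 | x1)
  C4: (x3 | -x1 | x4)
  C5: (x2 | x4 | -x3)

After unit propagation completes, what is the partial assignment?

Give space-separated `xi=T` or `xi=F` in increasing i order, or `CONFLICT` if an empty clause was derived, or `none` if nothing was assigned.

unit clause [-1] forces x1=F; simplify:
  drop 1 from [2, 3, 1] -> [2, 3]
  satisfied 2 clause(s); 3 remain; assigned so far: [1]
unit clause [-4] forces x4=F; simplify:
  drop 4 from [2, 4, -3] -> [2, -3]
  satisfied 1 clause(s); 2 remain; assigned so far: [1, 4]

Answer: x1=F x4=F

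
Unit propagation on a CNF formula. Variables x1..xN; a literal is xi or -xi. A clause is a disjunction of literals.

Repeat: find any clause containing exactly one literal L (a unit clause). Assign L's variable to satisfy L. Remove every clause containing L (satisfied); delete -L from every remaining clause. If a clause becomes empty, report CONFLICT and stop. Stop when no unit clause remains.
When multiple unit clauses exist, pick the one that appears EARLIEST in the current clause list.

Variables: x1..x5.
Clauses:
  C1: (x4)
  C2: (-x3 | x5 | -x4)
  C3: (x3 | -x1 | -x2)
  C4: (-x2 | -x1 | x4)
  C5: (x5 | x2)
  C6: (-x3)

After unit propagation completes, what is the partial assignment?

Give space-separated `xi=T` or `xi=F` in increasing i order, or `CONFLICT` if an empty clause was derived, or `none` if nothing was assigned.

unit clause [4] forces x4=T; simplify:
  drop -4 from [-3, 5, -4] -> [-3, 5]
  satisfied 2 clause(s); 4 remain; assigned so far: [4]
unit clause [-3] forces x3=F; simplify:
  drop 3 from [3, -1, -2] -> [-1, -2]
  satisfied 2 clause(s); 2 remain; assigned so far: [3, 4]

Answer: x3=F x4=T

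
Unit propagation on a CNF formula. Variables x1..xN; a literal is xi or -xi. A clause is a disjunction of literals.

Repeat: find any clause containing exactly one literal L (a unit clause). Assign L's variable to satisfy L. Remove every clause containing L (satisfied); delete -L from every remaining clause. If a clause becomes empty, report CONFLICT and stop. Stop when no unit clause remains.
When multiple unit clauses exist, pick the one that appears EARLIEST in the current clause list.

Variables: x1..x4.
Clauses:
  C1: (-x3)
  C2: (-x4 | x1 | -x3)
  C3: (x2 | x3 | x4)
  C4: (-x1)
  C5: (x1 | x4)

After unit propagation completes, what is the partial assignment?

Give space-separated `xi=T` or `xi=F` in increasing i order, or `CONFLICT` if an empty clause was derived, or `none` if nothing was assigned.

unit clause [-3] forces x3=F; simplify:
  drop 3 from [2, 3, 4] -> [2, 4]
  satisfied 2 clause(s); 3 remain; assigned so far: [3]
unit clause [-1] forces x1=F; simplify:
  drop 1 from [1, 4] -> [4]
  satisfied 1 clause(s); 2 remain; assigned so far: [1, 3]
unit clause [4] forces x4=T; simplify:
  satisfied 2 clause(s); 0 remain; assigned so far: [1, 3, 4]

Answer: x1=F x3=F x4=T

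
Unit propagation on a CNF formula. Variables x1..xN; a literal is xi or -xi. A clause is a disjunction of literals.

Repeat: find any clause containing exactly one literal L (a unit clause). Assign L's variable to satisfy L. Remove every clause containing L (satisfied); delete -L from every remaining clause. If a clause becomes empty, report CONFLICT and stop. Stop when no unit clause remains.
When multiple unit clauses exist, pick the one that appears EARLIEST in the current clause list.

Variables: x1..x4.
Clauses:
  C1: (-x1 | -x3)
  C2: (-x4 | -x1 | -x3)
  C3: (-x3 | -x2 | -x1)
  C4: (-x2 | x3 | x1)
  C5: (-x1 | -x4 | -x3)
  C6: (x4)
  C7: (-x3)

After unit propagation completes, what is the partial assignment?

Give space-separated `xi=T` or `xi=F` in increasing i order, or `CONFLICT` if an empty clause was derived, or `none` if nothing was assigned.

Answer: x3=F x4=T

Derivation:
unit clause [4] forces x4=T; simplify:
  drop -4 from [-4, -1, -3] -> [-1, -3]
  drop -4 from [-1, -4, -3] -> [-1, -3]
  satisfied 1 clause(s); 6 remain; assigned so far: [4]
unit clause [-3] forces x3=F; simplify:
  drop 3 from [-2, 3, 1] -> [-2, 1]
  satisfied 5 clause(s); 1 remain; assigned so far: [3, 4]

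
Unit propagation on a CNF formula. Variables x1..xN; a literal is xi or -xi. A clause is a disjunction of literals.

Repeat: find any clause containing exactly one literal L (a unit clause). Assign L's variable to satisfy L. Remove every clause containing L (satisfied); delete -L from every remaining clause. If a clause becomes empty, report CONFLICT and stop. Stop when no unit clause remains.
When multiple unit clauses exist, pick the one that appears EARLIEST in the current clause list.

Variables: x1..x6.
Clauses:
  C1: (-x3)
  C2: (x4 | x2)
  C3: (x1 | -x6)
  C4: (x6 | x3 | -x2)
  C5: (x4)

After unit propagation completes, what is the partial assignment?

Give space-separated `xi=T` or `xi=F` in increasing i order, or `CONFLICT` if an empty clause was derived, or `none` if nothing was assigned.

unit clause [-3] forces x3=F; simplify:
  drop 3 from [6, 3, -2] -> [6, -2]
  satisfied 1 clause(s); 4 remain; assigned so far: [3]
unit clause [4] forces x4=T; simplify:
  satisfied 2 clause(s); 2 remain; assigned so far: [3, 4]

Answer: x3=F x4=T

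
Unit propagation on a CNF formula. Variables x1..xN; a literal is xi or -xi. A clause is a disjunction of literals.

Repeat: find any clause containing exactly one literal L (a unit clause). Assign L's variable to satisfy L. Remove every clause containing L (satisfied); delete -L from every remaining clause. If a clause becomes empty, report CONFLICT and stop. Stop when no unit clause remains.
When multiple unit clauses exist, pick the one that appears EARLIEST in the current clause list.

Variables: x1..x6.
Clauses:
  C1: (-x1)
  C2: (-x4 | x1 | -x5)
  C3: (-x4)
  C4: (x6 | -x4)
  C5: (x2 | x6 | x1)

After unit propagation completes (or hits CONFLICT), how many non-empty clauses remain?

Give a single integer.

Answer: 1

Derivation:
unit clause [-1] forces x1=F; simplify:
  drop 1 from [-4, 1, -5] -> [-4, -5]
  drop 1 from [2, 6, 1] -> [2, 6]
  satisfied 1 clause(s); 4 remain; assigned so far: [1]
unit clause [-4] forces x4=F; simplify:
  satisfied 3 clause(s); 1 remain; assigned so far: [1, 4]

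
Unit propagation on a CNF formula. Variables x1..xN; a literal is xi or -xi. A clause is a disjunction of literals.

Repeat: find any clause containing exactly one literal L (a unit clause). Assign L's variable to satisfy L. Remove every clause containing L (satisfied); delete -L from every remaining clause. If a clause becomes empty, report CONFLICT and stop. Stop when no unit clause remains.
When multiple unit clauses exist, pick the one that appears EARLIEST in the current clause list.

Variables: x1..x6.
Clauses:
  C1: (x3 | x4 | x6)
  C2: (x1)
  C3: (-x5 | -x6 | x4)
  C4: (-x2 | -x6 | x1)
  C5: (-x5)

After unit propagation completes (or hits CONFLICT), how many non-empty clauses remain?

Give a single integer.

Answer: 1

Derivation:
unit clause [1] forces x1=T; simplify:
  satisfied 2 clause(s); 3 remain; assigned so far: [1]
unit clause [-5] forces x5=F; simplify:
  satisfied 2 clause(s); 1 remain; assigned so far: [1, 5]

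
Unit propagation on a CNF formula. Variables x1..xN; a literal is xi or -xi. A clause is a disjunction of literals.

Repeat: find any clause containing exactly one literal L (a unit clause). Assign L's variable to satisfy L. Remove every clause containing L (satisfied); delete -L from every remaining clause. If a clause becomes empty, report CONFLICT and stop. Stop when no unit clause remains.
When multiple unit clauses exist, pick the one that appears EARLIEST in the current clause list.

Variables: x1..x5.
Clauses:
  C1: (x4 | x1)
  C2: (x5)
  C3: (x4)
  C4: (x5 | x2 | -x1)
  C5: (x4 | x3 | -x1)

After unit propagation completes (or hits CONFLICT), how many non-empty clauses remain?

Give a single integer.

unit clause [5] forces x5=T; simplify:
  satisfied 2 clause(s); 3 remain; assigned so far: [5]
unit clause [4] forces x4=T; simplify:
  satisfied 3 clause(s); 0 remain; assigned so far: [4, 5]

Answer: 0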